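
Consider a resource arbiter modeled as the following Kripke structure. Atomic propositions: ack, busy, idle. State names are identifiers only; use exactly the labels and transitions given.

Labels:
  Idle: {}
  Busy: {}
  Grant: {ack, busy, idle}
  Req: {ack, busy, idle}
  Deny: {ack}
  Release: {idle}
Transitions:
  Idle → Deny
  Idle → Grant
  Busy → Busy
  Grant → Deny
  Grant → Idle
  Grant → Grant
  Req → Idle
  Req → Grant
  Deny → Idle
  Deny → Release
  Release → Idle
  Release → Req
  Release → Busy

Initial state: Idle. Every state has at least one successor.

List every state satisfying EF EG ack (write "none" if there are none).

States satisfying EG ack: {Grant, Req}.
States satisfying EF EG ack: {Idle, Grant, Req, Deny, Release}.

{Idle, Grant, Req, Deny, Release}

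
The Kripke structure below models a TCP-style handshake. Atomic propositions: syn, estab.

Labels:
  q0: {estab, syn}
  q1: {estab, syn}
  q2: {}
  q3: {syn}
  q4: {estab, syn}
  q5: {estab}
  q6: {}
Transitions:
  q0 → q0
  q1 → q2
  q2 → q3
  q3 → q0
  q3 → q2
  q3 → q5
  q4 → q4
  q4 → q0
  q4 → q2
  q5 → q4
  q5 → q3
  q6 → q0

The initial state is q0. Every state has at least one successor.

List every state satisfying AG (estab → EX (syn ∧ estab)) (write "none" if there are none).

States satisfying estab → EX (syn ∧ estab): {q0, q2, q3, q4, q5, q6}.
States satisfying AG (estab → EX (syn ∧ estab)): {q0, q2, q3, q4, q5, q6}.

{q0, q2, q3, q4, q5, q6}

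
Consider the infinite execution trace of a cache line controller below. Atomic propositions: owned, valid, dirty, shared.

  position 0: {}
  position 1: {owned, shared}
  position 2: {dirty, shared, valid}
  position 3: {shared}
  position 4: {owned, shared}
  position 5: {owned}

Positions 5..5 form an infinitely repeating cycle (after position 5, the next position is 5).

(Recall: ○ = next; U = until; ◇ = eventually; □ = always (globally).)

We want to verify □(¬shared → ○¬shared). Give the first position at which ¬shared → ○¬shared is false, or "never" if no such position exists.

At position 0 the labels are {} and the next position 1 has {owned, shared}, so ¬shared → ○¬shared is false there. This is the first violation.

0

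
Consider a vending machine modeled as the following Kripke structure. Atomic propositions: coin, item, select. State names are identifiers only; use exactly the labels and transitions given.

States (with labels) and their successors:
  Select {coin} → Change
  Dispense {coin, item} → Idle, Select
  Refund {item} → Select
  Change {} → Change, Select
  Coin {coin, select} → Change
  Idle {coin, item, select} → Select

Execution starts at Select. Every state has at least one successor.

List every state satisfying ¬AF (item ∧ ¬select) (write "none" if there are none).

States satisfying item ∧ ¬select: {Dispense, Refund}.
States satisfying AF (item ∧ ¬select): {Dispense, Refund}.
States satisfying ¬AF (item ∧ ¬select): {Select, Change, Coin, Idle}.

{Select, Change, Coin, Idle}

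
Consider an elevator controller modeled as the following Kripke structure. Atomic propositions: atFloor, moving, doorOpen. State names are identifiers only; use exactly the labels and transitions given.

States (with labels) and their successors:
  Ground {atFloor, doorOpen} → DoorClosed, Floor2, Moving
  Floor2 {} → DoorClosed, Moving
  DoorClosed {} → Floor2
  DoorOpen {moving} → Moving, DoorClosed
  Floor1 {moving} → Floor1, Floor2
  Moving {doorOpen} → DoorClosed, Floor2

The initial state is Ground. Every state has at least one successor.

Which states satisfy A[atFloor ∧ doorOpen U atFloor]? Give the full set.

States satisfying atFloor ∧ doorOpen: {Ground}.
States satisfying atFloor: {Ground}.
States satisfying A[atFloor ∧ doorOpen U atFloor]: {Ground}.

{Ground}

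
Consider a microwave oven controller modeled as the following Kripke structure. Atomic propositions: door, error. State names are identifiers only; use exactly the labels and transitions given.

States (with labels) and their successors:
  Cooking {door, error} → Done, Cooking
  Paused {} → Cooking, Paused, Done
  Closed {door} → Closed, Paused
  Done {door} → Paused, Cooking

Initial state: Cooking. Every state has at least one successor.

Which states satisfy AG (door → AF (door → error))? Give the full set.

{Cooking, Paused, Done}

States satisfying door → AF (door → error): {Cooking, Paused, Done}.
States satisfying AG (door → AF (door → error)): {Cooking, Paused, Done}.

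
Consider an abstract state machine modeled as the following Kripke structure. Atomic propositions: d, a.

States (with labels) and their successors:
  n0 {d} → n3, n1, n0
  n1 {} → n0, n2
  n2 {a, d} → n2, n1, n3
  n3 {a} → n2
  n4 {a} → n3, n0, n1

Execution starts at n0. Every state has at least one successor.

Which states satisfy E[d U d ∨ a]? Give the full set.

States satisfying d: {n0, n2}.
States satisfying d ∨ a: {n0, n2, n3, n4}.
States satisfying E[d U d ∨ a]: {n0, n2, n3, n4}.

{n0, n2, n3, n4}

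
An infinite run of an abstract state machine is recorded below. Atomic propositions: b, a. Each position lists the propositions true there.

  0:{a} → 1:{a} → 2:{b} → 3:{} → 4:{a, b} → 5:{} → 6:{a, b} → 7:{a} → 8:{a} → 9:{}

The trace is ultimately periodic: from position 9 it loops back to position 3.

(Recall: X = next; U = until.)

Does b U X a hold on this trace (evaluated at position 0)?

Walking from position 0: X a first holds at position 0, and b holds at every earlier position along the way, so b U X a holds.

Yes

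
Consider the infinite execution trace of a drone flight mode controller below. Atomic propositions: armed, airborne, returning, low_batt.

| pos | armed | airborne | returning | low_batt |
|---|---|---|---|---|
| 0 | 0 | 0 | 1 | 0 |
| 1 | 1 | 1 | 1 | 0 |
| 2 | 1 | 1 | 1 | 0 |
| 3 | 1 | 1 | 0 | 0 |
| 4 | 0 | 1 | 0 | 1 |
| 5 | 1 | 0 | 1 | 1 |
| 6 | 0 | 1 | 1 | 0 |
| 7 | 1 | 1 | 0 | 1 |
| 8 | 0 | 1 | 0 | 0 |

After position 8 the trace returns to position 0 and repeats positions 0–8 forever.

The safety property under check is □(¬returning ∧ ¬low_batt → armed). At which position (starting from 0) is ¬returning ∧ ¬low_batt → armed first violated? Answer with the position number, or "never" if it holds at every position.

8

Check ¬returning ∧ ¬low_batt → armed at each position in order: 0 ✓, 1 ✓, 2 ✓, 3 ✓, 4 ✓, 5 ✓, 6 ✓, 7 ✓.
At position 8 the labels are {airborne}, so ¬returning ∧ ¬low_batt → armed is false there. This is the first violation.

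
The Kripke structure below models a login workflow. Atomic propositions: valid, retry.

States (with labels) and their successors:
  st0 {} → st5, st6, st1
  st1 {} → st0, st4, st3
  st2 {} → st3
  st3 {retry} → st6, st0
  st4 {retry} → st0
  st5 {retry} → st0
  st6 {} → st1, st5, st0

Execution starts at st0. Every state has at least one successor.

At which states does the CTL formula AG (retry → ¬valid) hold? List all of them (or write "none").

{st0, st1, st2, st3, st4, st5, st6}

States satisfying retry → ¬valid: {st0, st1, st2, st3, st4, st5, st6}.
States satisfying AG (retry → ¬valid): {st0, st1, st2, st3, st4, st5, st6}.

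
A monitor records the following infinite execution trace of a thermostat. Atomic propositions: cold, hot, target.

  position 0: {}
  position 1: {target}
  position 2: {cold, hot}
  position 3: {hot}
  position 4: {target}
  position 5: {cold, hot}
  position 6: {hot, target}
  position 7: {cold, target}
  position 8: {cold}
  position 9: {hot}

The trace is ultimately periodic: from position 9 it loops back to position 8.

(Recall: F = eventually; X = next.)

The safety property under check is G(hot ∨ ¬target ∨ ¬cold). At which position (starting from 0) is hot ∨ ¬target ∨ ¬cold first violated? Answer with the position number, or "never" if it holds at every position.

Check hot ∨ ¬target ∨ ¬cold at each position in order: 0 ✓, 1 ✓, 2 ✓, 3 ✓, 4 ✓, 5 ✓, 6 ✓.
At position 7 the labels are {cold, target}, so hot ∨ ¬target ∨ ¬cold is false there. This is the first violation.

7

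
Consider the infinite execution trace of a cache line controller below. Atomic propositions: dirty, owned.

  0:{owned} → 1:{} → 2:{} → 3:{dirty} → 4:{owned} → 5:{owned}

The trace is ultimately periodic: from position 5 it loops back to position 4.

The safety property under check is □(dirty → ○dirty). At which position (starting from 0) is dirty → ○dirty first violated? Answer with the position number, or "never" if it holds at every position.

3

Check dirty → ○dirty at each position in order: 0 ✓, 1 ✓, 2 ✓.
At position 3 the labels are {dirty} and the next position 4 has {owned}, so dirty → ○dirty is false there. This is the first violation.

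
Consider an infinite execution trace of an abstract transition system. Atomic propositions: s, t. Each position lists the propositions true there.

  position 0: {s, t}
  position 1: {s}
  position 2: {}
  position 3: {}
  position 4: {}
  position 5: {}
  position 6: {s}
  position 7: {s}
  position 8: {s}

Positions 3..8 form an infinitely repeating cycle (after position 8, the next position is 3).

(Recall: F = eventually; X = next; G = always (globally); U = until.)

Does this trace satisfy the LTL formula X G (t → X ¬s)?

Satisfied

The position after 0 is 1; G (t → X ¬s) is true there.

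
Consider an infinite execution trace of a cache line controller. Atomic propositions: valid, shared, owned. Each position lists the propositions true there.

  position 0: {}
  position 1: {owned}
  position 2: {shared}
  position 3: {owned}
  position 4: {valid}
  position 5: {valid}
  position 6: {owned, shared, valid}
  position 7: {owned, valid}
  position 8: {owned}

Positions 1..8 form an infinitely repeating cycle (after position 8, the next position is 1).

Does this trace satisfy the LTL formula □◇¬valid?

◇¬valid holds at every position 0..8, and those are all positions ever visited, so □◇¬valid holds.

Yes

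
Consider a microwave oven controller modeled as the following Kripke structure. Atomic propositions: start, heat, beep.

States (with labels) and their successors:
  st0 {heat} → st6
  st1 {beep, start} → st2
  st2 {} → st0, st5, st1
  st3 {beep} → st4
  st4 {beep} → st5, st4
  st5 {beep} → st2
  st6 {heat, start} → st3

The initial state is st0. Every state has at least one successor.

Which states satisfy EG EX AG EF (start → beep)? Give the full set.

{st0, st1, st2, st3, st4, st5, st6}

States satisfying EX AG EF (start → beep): {st0, st1, st2, st3, st4, st5, st6}.
States satisfying EG EX AG EF (start → beep): {st0, st1, st2, st3, st4, st5, st6}.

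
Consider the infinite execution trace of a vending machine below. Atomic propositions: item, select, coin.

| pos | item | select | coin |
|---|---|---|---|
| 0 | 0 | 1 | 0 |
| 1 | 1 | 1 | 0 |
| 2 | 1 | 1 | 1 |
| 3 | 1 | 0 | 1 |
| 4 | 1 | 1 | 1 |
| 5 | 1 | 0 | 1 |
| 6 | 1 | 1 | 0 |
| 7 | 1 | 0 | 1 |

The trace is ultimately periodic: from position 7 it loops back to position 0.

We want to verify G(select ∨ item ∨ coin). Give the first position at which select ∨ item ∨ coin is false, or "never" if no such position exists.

select ∨ item ∨ coin holds at every position 0..7, and those are all the positions the trace ever visits, so the invariant G(select ∨ item ∨ coin) is never violated.

never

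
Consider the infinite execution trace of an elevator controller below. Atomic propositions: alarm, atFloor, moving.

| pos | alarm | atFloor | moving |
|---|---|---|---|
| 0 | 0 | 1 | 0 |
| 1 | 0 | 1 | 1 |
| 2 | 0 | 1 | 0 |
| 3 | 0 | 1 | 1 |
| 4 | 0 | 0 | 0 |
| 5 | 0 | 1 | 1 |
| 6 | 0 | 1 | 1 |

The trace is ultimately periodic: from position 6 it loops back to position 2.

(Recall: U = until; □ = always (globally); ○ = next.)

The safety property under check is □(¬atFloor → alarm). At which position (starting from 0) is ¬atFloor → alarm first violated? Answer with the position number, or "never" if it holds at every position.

4

Check ¬atFloor → alarm at each position in order: 0 ✓, 1 ✓, 2 ✓, 3 ✓.
At position 4 the labels are {}, so ¬atFloor → alarm is false there. This is the first violation.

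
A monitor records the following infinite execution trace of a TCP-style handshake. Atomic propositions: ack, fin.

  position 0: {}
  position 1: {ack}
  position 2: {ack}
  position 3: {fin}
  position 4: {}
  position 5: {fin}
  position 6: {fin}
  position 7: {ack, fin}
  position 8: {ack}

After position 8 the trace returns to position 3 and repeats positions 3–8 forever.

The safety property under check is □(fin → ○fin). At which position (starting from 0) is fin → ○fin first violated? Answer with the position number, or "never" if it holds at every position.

3

Check fin → ○fin at each position in order: 0 ✓, 1 ✓, 2 ✓.
At position 3 the labels are {fin} and the next position 4 has {}, so fin → ○fin is false there. This is the first violation.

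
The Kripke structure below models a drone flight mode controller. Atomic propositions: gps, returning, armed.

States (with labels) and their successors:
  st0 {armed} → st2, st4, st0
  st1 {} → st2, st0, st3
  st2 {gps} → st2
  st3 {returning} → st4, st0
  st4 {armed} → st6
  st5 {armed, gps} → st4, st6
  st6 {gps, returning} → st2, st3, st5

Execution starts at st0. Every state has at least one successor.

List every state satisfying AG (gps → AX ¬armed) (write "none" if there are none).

{st2}

States satisfying gps → AX ¬armed: {st0, st1, st2, st3, st4}.
States satisfying AG (gps → AX ¬armed): {st2}.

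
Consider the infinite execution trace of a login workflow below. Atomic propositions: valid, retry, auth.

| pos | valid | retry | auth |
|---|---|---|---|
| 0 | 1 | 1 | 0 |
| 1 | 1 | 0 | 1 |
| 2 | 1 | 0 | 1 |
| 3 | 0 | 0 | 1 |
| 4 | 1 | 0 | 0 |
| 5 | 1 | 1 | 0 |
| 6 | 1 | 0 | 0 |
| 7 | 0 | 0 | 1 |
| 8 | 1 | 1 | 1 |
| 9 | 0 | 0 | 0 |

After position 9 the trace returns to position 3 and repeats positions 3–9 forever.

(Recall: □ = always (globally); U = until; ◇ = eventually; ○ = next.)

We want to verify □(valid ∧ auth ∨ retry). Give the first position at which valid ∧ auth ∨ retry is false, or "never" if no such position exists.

3

Check valid ∧ auth ∨ retry at each position in order: 0 ✓, 1 ✓, 2 ✓.
At position 3 the labels are {auth}, so valid ∧ auth ∨ retry is false there. This is the first violation.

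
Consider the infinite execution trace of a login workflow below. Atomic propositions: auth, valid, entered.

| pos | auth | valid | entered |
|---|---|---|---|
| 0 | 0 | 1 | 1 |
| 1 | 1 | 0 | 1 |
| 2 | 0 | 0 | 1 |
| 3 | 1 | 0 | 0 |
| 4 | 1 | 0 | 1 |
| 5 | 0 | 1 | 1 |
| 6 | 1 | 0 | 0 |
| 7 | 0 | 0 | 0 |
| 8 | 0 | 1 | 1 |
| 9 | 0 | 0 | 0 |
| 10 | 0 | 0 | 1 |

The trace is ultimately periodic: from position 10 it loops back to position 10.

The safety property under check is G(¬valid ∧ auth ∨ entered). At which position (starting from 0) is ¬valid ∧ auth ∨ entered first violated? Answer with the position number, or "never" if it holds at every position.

7

Check ¬valid ∧ auth ∨ entered at each position in order: 0 ✓, 1 ✓, 2 ✓, 3 ✓, 4 ✓, 5 ✓, 6 ✓.
At position 7 the labels are {}, so ¬valid ∧ auth ∨ entered is false there. This is the first violation.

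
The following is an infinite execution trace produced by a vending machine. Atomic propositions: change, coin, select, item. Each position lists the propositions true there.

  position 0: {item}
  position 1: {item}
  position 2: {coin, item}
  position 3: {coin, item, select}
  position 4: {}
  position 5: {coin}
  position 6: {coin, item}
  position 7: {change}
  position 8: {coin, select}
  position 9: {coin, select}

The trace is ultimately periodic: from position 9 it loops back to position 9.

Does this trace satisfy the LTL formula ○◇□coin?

Satisfied

The position after 0 is 1; ◇□coin is true there.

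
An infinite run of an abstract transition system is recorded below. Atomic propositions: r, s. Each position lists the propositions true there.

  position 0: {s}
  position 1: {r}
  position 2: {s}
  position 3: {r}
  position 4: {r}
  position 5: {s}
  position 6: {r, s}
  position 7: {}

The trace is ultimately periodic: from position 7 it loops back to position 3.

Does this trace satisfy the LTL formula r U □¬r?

Violated

Walking from position 0: at position 0, □¬r has not yet held and r fails, so r U □¬r is false.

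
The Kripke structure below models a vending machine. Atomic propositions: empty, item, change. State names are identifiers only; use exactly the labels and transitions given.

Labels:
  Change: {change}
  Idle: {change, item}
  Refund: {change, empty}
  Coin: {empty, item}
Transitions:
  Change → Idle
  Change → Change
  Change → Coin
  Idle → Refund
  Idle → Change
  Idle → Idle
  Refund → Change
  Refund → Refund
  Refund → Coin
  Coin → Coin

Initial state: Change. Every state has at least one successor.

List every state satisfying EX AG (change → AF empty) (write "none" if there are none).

{Change, Refund, Coin}

States satisfying AG (change → AF empty): {Coin}.
States satisfying EX AG (change → AF empty): {Change, Refund, Coin}.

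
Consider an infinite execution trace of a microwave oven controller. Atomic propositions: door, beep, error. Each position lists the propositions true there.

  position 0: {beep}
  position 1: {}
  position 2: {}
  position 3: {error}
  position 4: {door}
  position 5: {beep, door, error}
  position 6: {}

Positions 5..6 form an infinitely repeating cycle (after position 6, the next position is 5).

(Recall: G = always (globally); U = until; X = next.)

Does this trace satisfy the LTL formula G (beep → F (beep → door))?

beep → F (beep → door) holds at every position 0..6, and those are all positions ever visited, so G (beep → F (beep → door)) holds.
Positions where beep holds: 0, 5.
Check F (beep → door) at each: 0→ok, 5→ok.

Yes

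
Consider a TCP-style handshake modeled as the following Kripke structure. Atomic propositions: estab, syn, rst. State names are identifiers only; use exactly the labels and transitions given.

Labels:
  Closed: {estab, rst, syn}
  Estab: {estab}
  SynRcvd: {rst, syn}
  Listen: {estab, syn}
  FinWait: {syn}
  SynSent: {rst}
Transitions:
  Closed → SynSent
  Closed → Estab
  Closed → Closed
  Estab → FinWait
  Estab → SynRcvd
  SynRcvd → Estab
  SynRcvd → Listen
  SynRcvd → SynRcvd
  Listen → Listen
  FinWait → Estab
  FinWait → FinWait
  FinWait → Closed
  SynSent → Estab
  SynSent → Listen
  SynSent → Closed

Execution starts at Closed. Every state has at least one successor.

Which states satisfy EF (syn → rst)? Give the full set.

States satisfying syn → rst: {Closed, Estab, SynRcvd, SynSent}.
States satisfying EF (syn → rst): {Closed, Estab, SynRcvd, FinWait, SynSent}.

{Closed, Estab, SynRcvd, FinWait, SynSent}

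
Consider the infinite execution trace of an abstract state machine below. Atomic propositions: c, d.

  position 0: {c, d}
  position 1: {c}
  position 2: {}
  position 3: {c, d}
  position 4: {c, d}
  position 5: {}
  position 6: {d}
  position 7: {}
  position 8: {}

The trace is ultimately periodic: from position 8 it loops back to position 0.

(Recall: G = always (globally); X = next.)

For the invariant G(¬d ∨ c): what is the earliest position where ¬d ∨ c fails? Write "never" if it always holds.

6

Check ¬d ∨ c at each position in order: 0 ✓, 1 ✓, 2 ✓, 3 ✓, 4 ✓, 5 ✓.
At position 6 the labels are {d}, so ¬d ∨ c is false there. This is the first violation.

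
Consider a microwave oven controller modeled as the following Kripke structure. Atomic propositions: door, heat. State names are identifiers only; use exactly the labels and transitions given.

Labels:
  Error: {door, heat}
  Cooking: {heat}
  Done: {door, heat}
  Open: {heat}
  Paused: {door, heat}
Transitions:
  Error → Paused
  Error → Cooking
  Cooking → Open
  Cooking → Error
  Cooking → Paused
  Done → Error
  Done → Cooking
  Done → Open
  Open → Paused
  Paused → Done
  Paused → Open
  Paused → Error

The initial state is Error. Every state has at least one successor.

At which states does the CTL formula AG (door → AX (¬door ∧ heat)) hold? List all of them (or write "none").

none

States satisfying door → AX (¬door ∧ heat): {Cooking, Open}.
States satisfying AG (door → AX (¬door ∧ heat)): ∅.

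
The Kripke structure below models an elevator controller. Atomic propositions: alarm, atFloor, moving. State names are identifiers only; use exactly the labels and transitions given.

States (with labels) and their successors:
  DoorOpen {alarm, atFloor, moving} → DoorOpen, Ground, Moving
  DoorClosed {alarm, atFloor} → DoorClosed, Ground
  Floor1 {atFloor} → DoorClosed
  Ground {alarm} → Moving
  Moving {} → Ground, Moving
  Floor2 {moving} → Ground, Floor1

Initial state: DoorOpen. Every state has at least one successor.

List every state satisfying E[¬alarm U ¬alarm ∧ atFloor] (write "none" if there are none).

States satisfying ¬alarm: {Floor1, Moving, Floor2}.
States satisfying ¬alarm ∧ atFloor: {Floor1}.
States satisfying E[¬alarm U ¬alarm ∧ atFloor]: {Floor1, Floor2}.

{Floor1, Floor2}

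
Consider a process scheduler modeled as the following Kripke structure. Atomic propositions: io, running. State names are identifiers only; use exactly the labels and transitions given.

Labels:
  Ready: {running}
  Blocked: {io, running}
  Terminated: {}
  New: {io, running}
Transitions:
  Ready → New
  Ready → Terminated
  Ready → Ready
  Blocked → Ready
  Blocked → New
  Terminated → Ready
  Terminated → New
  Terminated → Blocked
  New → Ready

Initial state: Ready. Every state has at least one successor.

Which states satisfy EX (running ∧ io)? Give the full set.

{Ready, Blocked, Terminated}

States satisfying running ∧ io: {Blocked, New}.
States satisfying EX (running ∧ io): {Ready, Blocked, Terminated}.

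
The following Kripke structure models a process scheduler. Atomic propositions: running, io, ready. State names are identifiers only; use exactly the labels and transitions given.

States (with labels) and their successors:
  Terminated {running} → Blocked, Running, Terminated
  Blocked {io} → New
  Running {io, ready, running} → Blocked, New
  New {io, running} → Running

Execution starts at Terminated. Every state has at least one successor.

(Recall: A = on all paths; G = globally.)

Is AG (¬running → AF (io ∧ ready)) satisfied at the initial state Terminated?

Holds

States satisfying ¬running → AF (io ∧ ready): {Terminated, Blocked, Running, New}.
States satisfying AG (¬running → AF (io ∧ ready)): {Terminated, Blocked, Running, New}.
Every state reachable from Terminated satisfies ¬running → AF (io ∧ ready).
Terminated ∈ Sat(AG (¬running → AF (io ∧ ready))).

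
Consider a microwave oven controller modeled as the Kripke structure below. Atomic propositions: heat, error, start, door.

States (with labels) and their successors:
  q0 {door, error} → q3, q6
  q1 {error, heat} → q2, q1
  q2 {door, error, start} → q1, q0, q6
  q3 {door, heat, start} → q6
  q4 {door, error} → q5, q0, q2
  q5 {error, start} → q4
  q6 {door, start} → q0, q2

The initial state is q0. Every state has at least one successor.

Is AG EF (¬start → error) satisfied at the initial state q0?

States satisfying EF (¬start → error): {q0, q1, q2, q3, q4, q5, q6}.
States satisfying AG EF (¬start → error): {q0, q1, q2, q3, q4, q5, q6}.
Every state reachable from q0 satisfies EF (¬start → error).
q0 ∈ Sat(AG EF (¬start → error)).

Holds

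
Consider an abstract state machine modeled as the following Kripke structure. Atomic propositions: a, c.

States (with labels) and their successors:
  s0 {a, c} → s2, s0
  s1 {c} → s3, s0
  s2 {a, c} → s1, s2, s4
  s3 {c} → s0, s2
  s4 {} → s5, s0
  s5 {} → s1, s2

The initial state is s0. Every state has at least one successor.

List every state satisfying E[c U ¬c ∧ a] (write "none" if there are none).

none

States satisfying c: {s0, s1, s2, s3}.
States satisfying ¬c ∧ a: ∅.
States satisfying E[c U ¬c ∧ a]: ∅.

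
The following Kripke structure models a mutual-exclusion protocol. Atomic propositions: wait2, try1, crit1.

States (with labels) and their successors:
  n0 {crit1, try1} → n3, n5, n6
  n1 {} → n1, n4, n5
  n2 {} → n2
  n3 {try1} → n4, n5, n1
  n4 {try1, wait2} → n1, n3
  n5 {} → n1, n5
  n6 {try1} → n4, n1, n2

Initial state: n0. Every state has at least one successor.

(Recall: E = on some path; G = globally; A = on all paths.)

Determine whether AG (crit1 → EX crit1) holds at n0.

States satisfying crit1 → EX crit1: {n1, n2, n3, n4, n5, n6}.
States satisfying AG (crit1 → EX crit1): {n1, n2, n3, n4, n5, n6}.
n0 is reachable from n0 and violates crit1 → EX crit1, so AG fails at n0.
n0 ∉ Sat(AG (crit1 → EX crit1)).

Violated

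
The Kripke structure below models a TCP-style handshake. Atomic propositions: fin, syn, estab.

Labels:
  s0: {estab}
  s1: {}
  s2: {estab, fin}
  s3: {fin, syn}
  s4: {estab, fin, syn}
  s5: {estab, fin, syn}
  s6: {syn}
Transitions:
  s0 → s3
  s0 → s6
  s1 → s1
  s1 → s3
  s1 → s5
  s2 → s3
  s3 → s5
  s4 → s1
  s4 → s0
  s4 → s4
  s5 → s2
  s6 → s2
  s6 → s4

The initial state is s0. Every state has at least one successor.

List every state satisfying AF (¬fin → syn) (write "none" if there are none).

{s0, s2, s3, s4, s5, s6}

States satisfying ¬fin → syn: {s2, s3, s4, s5, s6}.
States satisfying AF (¬fin → syn): {s0, s2, s3, s4, s5, s6}.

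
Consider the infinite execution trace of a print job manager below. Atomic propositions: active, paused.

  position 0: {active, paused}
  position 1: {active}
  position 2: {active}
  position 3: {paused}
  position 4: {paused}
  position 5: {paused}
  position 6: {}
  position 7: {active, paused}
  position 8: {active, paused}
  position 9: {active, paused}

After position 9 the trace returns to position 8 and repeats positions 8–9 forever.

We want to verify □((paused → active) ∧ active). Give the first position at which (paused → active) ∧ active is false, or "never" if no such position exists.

Check (paused → active) ∧ active at each position in order: 0 ✓, 1 ✓, 2 ✓.
At position 3 the labels are {paused}, so (paused → active) ∧ active is false there. This is the first violation.

3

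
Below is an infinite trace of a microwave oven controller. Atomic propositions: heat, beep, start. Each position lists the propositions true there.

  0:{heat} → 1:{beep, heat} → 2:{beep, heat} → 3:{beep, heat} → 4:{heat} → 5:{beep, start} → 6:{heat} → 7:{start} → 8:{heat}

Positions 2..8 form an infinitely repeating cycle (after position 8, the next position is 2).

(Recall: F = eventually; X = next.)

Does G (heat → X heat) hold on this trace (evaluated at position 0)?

heat → X heat must hold at every position from 0 onward. It fails at position 4, so G (heat → X heat) is false.
Positions where heat holds: 0, 1, 2, 3, 4, 6, 8.
Check X heat at each: 0→ok, 1→ok, 2→ok, 3→ok, 4→fails, 6→fails, 8→ok.

Does not hold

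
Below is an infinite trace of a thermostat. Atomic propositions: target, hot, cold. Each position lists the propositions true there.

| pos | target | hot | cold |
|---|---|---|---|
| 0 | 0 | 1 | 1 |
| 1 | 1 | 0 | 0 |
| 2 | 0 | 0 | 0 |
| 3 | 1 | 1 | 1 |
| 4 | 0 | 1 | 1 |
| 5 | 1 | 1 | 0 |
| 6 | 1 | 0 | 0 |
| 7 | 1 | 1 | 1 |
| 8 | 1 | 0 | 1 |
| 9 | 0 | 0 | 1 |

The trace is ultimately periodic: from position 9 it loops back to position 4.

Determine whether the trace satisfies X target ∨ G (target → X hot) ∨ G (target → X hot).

Holds

target → X hot must hold at every position from 0 onward. It fails at position 1, so G (target → X hot) is false.
Positions where target holds: 1, 3, 5, 6, 7, 8.
Check X hot at each: 1→fails, 3→ok, 5→fails, 6→ok, 7→fails, 8→fails.
At position 0: X target ∨ G (target → X hot) is true; G (target → X hot) is false; so X target ∨ G (target → X hot) ∨ G (target → X hot) is true.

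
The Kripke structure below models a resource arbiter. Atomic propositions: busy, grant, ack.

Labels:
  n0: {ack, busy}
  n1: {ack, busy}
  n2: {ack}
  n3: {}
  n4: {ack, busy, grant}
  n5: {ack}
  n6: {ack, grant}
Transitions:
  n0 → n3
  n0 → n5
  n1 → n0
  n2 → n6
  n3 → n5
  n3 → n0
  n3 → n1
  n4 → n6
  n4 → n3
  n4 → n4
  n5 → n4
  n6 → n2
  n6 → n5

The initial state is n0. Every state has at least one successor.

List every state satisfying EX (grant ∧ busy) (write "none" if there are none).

States satisfying grant ∧ busy: {n4}.
States satisfying EX (grant ∧ busy): {n4, n5}.

{n4, n5}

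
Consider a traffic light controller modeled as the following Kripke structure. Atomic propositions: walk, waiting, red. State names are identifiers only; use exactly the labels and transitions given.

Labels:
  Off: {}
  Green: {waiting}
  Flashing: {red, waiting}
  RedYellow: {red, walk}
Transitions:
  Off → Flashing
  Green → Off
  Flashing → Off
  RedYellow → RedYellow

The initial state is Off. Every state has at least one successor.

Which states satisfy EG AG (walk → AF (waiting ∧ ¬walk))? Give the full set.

{Off, Green, Flashing}

States satisfying AG (walk → AF (waiting ∧ ¬walk)): {Off, Green, Flashing}.
States satisfying EG AG (walk → AF (waiting ∧ ¬walk)): {Off, Green, Flashing}.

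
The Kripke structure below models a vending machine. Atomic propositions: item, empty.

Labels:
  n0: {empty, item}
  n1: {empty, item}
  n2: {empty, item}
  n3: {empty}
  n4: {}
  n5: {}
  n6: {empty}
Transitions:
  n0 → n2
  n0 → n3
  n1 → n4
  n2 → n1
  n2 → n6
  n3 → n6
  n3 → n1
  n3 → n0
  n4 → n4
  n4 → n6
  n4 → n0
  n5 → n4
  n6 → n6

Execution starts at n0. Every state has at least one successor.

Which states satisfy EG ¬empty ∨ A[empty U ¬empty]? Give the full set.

States satisfying ¬empty: {n4, n5}.
States satisfying EG ¬empty: {n4, n5}.
States satisfying empty: {n0, n1, n2, n3, n6}.
States satisfying A[empty U ¬empty]: {n1, n4, n5}.
States satisfying EG ¬empty ∨ A[empty U ¬empty]: {n1, n4, n5}.

{n1, n4, n5}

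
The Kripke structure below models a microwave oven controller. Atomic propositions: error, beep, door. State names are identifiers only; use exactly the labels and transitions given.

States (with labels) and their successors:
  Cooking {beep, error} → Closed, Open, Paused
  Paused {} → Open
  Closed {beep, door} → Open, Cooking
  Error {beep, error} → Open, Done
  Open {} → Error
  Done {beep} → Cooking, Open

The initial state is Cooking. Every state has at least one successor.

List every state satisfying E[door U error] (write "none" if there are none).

{Cooking, Closed, Error}

States satisfying door: {Closed}.
States satisfying error: {Cooking, Error}.
States satisfying E[door U error]: {Cooking, Closed, Error}.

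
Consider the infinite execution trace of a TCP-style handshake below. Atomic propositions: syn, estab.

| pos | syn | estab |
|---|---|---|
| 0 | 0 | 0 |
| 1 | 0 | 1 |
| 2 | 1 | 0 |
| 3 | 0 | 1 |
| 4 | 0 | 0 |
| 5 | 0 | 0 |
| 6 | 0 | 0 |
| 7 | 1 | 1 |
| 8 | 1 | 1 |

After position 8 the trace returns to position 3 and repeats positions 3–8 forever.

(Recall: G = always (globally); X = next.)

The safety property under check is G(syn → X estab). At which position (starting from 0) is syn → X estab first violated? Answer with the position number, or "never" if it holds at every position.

never

syn → X estab holds at every position 0..8, and those are all the positions the trace ever visits, so the invariant G(syn → X estab) is never violated.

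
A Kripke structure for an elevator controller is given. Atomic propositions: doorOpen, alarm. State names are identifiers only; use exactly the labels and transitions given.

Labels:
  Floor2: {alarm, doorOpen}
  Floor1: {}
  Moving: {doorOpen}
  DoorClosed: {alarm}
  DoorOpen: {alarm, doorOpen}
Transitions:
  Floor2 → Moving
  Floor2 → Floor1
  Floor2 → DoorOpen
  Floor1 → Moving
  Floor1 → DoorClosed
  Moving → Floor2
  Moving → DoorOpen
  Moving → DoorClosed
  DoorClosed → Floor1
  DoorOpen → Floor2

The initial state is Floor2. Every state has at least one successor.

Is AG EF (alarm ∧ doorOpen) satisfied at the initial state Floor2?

Yes

States satisfying EF (alarm ∧ doorOpen): {Floor2, Floor1, Moving, DoorClosed, DoorOpen}.
States satisfying AG EF (alarm ∧ doorOpen): {Floor2, Floor1, Moving, DoorClosed, DoorOpen}.
Every state reachable from Floor2 satisfies EF (alarm ∧ doorOpen).
Floor2 ∈ Sat(AG EF (alarm ∧ doorOpen)).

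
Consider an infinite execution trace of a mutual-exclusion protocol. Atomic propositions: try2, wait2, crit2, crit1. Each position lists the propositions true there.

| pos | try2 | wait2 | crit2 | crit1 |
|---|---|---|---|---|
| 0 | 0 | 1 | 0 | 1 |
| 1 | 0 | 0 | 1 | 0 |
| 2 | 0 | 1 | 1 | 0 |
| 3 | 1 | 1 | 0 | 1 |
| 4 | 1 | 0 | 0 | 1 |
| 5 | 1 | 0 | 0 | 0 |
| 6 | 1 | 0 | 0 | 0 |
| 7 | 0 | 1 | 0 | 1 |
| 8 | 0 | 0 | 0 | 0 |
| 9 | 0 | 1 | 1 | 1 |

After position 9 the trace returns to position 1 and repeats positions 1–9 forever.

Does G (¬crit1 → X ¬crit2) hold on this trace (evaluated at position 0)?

No

¬crit1 → X ¬crit2 must hold at every position from 0 onward. It fails at position 1, so G (¬crit1 → X ¬crit2) is false.
Positions where ¬crit1 holds: 1, 2, 5, 6, 8.
Check X ¬crit2 at each: 1→fails, 2→ok, 5→ok, 6→ok, 8→fails.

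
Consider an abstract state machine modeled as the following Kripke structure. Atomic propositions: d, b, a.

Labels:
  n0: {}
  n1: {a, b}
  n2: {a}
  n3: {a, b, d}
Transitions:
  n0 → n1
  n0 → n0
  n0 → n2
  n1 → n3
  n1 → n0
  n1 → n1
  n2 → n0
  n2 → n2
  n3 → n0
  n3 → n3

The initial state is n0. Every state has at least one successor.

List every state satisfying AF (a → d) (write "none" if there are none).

{n0, n3}

States satisfying a → d: {n0, n3}.
States satisfying AF (a → d): {n0, n3}.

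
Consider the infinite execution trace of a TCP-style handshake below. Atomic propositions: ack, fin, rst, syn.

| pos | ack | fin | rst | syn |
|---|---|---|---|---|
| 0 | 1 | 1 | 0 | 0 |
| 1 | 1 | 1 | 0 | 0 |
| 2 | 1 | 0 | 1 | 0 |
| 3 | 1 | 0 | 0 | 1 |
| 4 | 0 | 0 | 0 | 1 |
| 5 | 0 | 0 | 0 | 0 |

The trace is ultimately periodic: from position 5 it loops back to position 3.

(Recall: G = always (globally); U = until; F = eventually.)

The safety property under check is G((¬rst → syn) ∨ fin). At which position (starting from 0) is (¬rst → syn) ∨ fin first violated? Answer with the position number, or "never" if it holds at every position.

Check (¬rst → syn) ∨ fin at each position in order: 0 ✓, 1 ✓, 2 ✓, 3 ✓, 4 ✓.
At position 5 the labels are {}, so (¬rst → syn) ∨ fin is false there. This is the first violation.

5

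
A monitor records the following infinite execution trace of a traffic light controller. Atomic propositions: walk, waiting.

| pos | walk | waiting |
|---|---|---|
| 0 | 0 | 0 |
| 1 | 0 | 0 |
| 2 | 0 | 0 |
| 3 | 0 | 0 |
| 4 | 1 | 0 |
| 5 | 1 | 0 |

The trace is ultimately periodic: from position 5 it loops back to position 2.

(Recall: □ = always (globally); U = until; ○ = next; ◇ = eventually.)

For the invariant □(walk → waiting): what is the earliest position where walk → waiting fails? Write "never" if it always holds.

Check walk → waiting at each position in order: 0 ✓, 1 ✓, 2 ✓, 3 ✓.
At position 4 the labels are {walk}, so walk → waiting is false there. This is the first violation.

4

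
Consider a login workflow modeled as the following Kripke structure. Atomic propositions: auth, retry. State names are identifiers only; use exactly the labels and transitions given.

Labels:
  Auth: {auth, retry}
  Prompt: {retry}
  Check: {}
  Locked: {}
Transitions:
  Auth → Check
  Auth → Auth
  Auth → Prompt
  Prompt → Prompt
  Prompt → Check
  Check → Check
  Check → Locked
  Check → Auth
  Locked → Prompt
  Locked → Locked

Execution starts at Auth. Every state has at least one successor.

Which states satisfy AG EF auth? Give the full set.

{Auth, Prompt, Check, Locked}

States satisfying EF auth: {Auth, Prompt, Check, Locked}.
States satisfying AG EF auth: {Auth, Prompt, Check, Locked}.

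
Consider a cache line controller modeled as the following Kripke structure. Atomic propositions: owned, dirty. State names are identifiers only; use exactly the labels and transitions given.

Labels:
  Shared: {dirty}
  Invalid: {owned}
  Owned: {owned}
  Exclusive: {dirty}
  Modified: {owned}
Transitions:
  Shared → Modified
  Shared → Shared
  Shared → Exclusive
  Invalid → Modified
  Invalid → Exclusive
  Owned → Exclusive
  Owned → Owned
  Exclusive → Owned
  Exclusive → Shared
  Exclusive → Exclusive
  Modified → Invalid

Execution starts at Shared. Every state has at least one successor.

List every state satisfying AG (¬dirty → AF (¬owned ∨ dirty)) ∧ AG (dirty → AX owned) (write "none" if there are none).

States satisfying ¬dirty → AF (¬owned ∨ dirty): {Shared, Exclusive}.
States satisfying AG (¬dirty → AF (¬owned ∨ dirty)): ∅.
States satisfying dirty → AX owned: {Invalid, Owned, Modified}.
States satisfying AG (dirty → AX owned): ∅.
States satisfying AG (¬dirty → AF (¬owned ∨ dirty)) ∧ AG (dirty → AX owned): ∅.

none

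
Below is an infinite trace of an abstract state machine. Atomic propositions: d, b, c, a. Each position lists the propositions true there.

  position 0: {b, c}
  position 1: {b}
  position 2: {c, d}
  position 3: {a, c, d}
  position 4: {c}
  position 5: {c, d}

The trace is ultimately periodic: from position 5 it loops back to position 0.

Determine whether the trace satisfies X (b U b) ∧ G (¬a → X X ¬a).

Does not hold

The position after 0 is 1; b U b is true there.
¬a → X X ¬a must hold at every position from 0 onward. It fails at position 1, so G (¬a → X X ¬a) is false.
Positions where ¬a holds: 0, 1, 2, 4, 5.
Check X X ¬a at each: 0→ok, 1→fails, 2→ok, 4→ok, 5→ok.
At position 0: X (b U b) is true; G (¬a → X X ¬a) is false; so X (b U b) ∧ G (¬a → X X ¬a) is false.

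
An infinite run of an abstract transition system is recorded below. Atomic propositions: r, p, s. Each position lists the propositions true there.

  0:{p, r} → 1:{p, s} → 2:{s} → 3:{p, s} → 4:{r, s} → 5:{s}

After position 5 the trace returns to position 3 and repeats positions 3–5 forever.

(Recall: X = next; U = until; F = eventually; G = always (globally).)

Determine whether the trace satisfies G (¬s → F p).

¬s → F p holds at every position 0..5, and those are all positions ever visited, so G (¬s → F p) holds.
Positions where ¬s holds: 0.
Check F p at each: 0→ok.

Satisfied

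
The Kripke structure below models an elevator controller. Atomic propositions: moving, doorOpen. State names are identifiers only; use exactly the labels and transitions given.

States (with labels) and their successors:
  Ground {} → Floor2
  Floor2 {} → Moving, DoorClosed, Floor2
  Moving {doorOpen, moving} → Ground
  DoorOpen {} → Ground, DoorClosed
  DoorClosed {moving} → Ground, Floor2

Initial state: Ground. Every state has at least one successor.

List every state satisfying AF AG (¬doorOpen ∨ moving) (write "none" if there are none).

{Ground, Floor2, Moving, DoorOpen, DoorClosed}

States satisfying AG (¬doorOpen ∨ moving): {Ground, Floor2, Moving, DoorOpen, DoorClosed}.
States satisfying AF AG (¬doorOpen ∨ moving): {Ground, Floor2, Moving, DoorOpen, DoorClosed}.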